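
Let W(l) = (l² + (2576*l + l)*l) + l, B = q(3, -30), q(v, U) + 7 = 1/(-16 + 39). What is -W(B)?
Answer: -65993120/529 ≈ -1.2475e+5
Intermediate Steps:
q(v, U) = -160/23 (q(v, U) = -7 + 1/(-16 + 39) = -7 + 1/23 = -160/23)
B = -160/23 ≈ -6.9565
W(l) = l + 2578*l² (W(l) = (l² + (2577*l)*l) + l = (l² + 2577*l²) + l = 2578*l² + l = l + 2578*l²)
-W(B) = -(-160)*(1 + 2578*(-160/23))/23 = -(-160)*(1 - 412480/23)/23 = -(-160)*(-412457)/(23*23) = -1*65993120/529 = -65993120/529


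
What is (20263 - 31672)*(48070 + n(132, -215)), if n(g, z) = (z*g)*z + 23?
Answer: -70162988337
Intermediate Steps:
n(g, z) = 23 + g*z**2 (n(g, z) = (g*z)*z + 23 = g*z**2 + 23 = 23 + g*z**2)
(20263 - 31672)*(48070 + n(132, -215)) = (20263 - 31672)*(48070 + (23 + 132*(-215)**2)) = -11409*(48070 + (23 + 132*46225)) = -11409*(48070 + (23 + 6101700)) = -11409*(48070 + 6101723) = -11409*6149793 = -70162988337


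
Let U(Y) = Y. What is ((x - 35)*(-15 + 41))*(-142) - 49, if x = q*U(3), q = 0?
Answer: 129171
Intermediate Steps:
x = 0 (x = 0*3 = 0)
((x - 35)*(-15 + 41))*(-142) - 49 = ((0 - 35)*(-15 + 41))*(-142) - 49 = -35*26*(-142) - 49 = -910*(-142) - 49 = 129220 - 49 = 129171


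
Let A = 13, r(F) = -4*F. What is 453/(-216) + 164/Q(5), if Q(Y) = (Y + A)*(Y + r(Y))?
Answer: -2921/1080 ≈ -2.7046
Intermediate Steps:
Q(Y) = -3*Y*(13 + Y) (Q(Y) = (Y + 13)*(Y - 4*Y) = (13 + Y)*(-3*Y) = -3*Y*(13 + Y))
453/(-216) + 164/Q(5) = 453/(-216) + 164/((3*5*(-13 - 1*5))) = 453*(-1/216) + 164/((3*5*(-13 - 5))) = -151/72 + 164/((3*5*(-18))) = -151/72 + 164/(-270) = -151/72 + 164*(-1/270) = -151/72 - 82/135 = -2921/1080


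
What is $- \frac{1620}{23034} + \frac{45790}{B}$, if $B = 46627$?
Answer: $\frac{163198520}{179001053} \approx 0.91172$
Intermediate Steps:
$- \frac{1620}{23034} + \frac{45790}{B} = - \frac{1620}{23034} + \frac{45790}{46627} = \left(-1620\right) \frac{1}{23034} + 45790 \cdot \frac{1}{46627} = - \frac{270}{3839} + \frac{45790}{46627} = \frac{163198520}{179001053}$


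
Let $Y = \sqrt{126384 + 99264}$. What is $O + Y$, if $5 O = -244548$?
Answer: $- \frac{244548}{5} + 12 \sqrt{1567} \approx -48435.0$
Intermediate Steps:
$O = - \frac{244548}{5}$ ($O = \frac{1}{5} \left(-244548\right) = - \frac{244548}{5} \approx -48910.0$)
$Y = 12 \sqrt{1567}$ ($Y = \sqrt{225648} = 12 \sqrt{1567} \approx 475.02$)
$O + Y = - \frac{244548}{5} + 12 \sqrt{1567}$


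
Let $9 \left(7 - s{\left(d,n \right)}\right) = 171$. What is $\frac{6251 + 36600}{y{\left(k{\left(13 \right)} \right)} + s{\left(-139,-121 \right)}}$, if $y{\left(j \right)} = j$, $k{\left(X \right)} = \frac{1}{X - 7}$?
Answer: $- \frac{257106}{71} \approx -3621.2$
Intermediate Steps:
$k{\left(X \right)} = \frac{1}{-7 + X}$
$s{\left(d,n \right)} = -12$ ($s{\left(d,n \right)} = 7 - 19 = -12$)
$\frac{6251 + 36600}{y{\left(k{\left(13 \right)} \right)} + s{\left(-139,-121 \right)}} = \frac{6251 + 36600}{\frac{1}{-7 + 13} - 12} = \frac{42851}{\frac{1}{6} - 12} = \frac{42851}{- \frac{71}{6}} = 42851 \left(- \frac{6}{71}\right) = - \frac{257106}{71}$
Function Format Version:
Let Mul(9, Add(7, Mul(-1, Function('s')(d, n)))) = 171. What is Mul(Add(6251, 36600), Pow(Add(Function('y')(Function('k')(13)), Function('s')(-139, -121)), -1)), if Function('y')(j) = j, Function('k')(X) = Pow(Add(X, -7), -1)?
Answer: Rational(-257106, 71) ≈ -3621.2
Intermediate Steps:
Function('k')(X) = Pow(Add(-7, X), -1)
Function('s')(d, n) = -12 (Function('s')(d, n) = Add(7, Mul(Rational(-1, 9), 171)) = Add(7, -19) = -12)
Mul(Add(6251, 36600), Pow(Add(Function('y')(Function('k')(13)), Function('s')(-139, -121)), -1)) = Mul(Add(6251, 36600), Pow(Add(Pow(Add(-7, 13), -1), -12), -1)) = Mul(42851, Pow(Add(Pow(6, -1), -12), -1)) = Mul(42851, Pow(Add(Rational(1, 6), -12), -1)) = Mul(42851, Pow(Rational(-71, 6), -1)) = Mul(42851, Rational(-6, 71)) = Rational(-257106, 71)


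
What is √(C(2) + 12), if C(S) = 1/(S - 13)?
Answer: √1441/11 ≈ 3.4510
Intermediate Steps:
C(S) = 1/(-13 + S)
√(C(2) + 12) = √(1/(-13 + 2) + 12) = √(1/(-11) + 12) = √(-1/11 + 12) = √(131/11) = √1441/11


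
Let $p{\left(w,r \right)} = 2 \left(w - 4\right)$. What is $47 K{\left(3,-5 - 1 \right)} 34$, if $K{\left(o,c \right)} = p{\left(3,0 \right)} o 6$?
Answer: $-57528$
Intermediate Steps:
$p{\left(w,r \right)} = -8 + 2 w$ ($p{\left(w,r \right)} = 2 \left(-4 + w\right) = -8 + 2 w$)
$K{\left(o,c \right)} = - 12 o$ ($K{\left(o,c \right)} = \left(-8 + 2 \cdot 3\right) o 6 = \left(-8 + 6\right) o 6 = - 2 o 6 = - 12 o$)
$47 K{\left(3,-5 - 1 \right)} 34 = 47 \left(\left(-12\right) 3\right) 34 = 47 \left(-36\right) 34 = \left(-1692\right) 34 = -57528$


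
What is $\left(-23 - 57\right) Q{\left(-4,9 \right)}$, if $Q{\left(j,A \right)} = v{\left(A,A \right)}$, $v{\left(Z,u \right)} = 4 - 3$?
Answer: $-80$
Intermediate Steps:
$v{\left(Z,u \right)} = 1$ ($v{\left(Z,u \right)} = 4 - 3 = 1$)
$Q{\left(j,A \right)} = 1$
$\left(-23 - 57\right) Q{\left(-4,9 \right)} = \left(-23 - 57\right) 1 = \left(-80\right) 1 = -80$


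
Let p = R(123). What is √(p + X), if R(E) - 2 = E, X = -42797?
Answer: 4*I*√2667 ≈ 206.57*I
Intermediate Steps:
R(E) = 2 + E
p = 125 (p = 2 + 123 = 125)
√(p + X) = √(125 - 42797) = √(-42672) = 4*I*√2667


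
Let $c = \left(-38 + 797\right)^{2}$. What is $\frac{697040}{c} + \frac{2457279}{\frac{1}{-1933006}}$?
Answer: $- \frac{2736347333926631554}{576081} \approx -4.7499 \cdot 10^{12}$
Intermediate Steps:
$c = 576081$ ($c = 759^{2} = 576081$)
$\frac{697040}{c} + \frac{2457279}{\frac{1}{-1933006}} = \frac{697040}{576081} + \frac{2457279}{\frac{1}{-1933006}} = 697040 \cdot \frac{1}{576081} + \frac{2457279}{- \frac{1}{1933006}} = \frac{697040}{576081} + 2457279 \left(-1933006\right) = \frac{697040}{576081} - 4749935050674 = - \frac{2736347333926631554}{576081}$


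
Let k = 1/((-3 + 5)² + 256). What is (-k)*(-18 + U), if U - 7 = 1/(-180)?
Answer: 1981/46800 ≈ 0.042329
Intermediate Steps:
U = 1259/180 (U = 7 + 1/(-180) = 7 - 1/180 = 1259/180 ≈ 6.9944)
k = 1/260 (k = 1/(2² + 256) = 1/(4 + 256) = 1/260 ≈ 0.0038462)
(-k)*(-18 + U) = (-1*1/260)*(-18 + 1259/180) = -1/260*(-1981/180) = 1981/46800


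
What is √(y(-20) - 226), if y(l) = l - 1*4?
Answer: 5*I*√10 ≈ 15.811*I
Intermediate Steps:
y(l) = -4 + l (y(l) = l - 4 = -4 + l)
√(y(-20) - 226) = √((-4 - 20) - 226) = √(-24 - 226) = √(-250) = 5*I*√10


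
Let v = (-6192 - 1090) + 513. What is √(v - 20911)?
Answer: 4*I*√1730 ≈ 166.37*I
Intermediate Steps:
v = -6769 (v = -7282 + 513 = -6769)
√(v - 20911) = √(-6769 - 20911) = √(-27680) = 4*I*√1730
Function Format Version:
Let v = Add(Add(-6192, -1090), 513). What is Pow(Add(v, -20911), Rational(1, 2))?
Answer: Mul(4, I, Pow(1730, Rational(1, 2))) ≈ Mul(166.37, I)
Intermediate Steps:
v = -6769 (v = Add(-7282, 513) = -6769)
Pow(Add(v, -20911), Rational(1, 2)) = Pow(Add(-6769, -20911), Rational(1, 2)) = Pow(-27680, Rational(1, 2)) = Mul(4, I, Pow(1730, Rational(1, 2)))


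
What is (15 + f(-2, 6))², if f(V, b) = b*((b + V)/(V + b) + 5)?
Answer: 2601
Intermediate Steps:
f(V, b) = 6*b (f(V, b) = b*((V + b)/(V + b) + 5) = b*(1 + 5) = b*6 = 6*b)
(15 + f(-2, 6))² = (15 + 6*6)² = (15 + 36)² = 51² = 2601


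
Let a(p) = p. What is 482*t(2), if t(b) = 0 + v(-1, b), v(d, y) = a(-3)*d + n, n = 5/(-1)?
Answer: -964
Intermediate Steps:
n = -5 (n = 5*(-1) = -5)
v(d, y) = -5 - 3*d (v(d, y) = -3*d - 5 = -5 - 3*d)
t(b) = -2 (t(b) = 0 + (-5 - 3*(-1)) = 0 + (-5 + 3) = 0 - 2 = -2)
482*t(2) = 482*(-2) = -964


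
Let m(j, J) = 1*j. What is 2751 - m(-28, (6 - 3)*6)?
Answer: 2779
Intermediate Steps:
m(j, J) = j
2751 - m(-28, (6 - 3)*6) = 2751 - 1*(-28) = 2751 + 28 = 2779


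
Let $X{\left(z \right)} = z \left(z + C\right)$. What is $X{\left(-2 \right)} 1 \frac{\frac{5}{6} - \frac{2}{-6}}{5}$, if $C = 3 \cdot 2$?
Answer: $- \frac{28}{15} \approx -1.8667$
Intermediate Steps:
$C = 6$
$X{\left(z \right)} = z \left(6 + z\right)$ ($X{\left(z \right)} = z \left(z + 6\right) = z \left(6 + z\right)$)
$X{\left(-2 \right)} 1 \frac{\frac{5}{6} - \frac{2}{-6}}{5} = - 2 \left(6 - 2\right) 1 \frac{\frac{5}{6} - \frac{2}{-6}}{5} = \left(-2\right) 4 \cdot 1 \left(5 \cdot \frac{1}{6} - - \frac{1}{3}\right) \frac{1}{5} = - 8 \cdot 1 \left(\frac{5}{6} + \frac{1}{3}\right) \frac{1}{5} = - 8 \cdot 1 \cdot \frac{7}{6} \cdot \frac{1}{5} = - 8 \cdot 1 \cdot \frac{7}{30} = \left(-8\right) \frac{7}{30} = - \frac{28}{15}$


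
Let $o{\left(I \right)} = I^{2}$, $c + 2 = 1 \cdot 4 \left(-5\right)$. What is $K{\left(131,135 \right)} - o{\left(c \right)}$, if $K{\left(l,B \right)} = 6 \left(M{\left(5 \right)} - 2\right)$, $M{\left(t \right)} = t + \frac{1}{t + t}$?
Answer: $- \frac{2327}{5} \approx -465.4$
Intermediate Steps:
$M{\left(t \right)} = t + \frac{1}{2 t}$
$c = -22$ ($c = -2 + 1 \cdot 4 \left(-5\right) = -2 + 4 \left(-5\right) = -2 - 20 = -22$)
$K{\left(l,B \right)} = \frac{93}{5}$ ($K{\left(l,B \right)} = 6 \left(\left(5 + \frac{1}{2 \cdot 5}\right) - 2\right) = 6 \left(\left(5 + \frac{1}{2} \cdot \frac{1}{5}\right) - 2\right) = 6 \left(\left(5 + \frac{1}{10}\right) - 2\right) = 6 \left(\frac{51}{10} - 2\right) = 6 \cdot \frac{31}{10} = \frac{93}{5}$)
$K{\left(131,135 \right)} - o{\left(c \right)} = \frac{93}{5} - \left(-22\right)^{2} = \frac{93}{5} - 484 = - \frac{2327}{5}$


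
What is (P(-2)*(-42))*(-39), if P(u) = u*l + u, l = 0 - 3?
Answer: 6552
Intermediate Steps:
l = -3
P(u) = -2*u (P(u) = u*(-3) + u = -3*u + u = -2*u)
(P(-2)*(-42))*(-39) = (-2*(-2)*(-42))*(-39) = (4*(-42))*(-39) = -168*(-39) = 6552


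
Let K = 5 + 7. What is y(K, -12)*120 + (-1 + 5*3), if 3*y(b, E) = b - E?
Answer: 974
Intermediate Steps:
K = 12
y(b, E) = -E/3 + b/3 (y(b, E) = (b - E)/3 = -E/3 + b/3)
y(K, -12)*120 + (-1 + 5*3) = (-⅓*(-12) + (⅓)*12)*120 + (-1 + 5*3) = (4 + 4)*120 + (-1 + 15) = 8*120 + 14 = 960 + 14 = 974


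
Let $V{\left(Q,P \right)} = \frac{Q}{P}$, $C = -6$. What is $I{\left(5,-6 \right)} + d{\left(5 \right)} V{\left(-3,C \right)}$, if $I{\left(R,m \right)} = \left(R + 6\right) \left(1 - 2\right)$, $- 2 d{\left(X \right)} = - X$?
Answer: $- \frac{39}{4} \approx -9.75$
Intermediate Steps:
$d{\left(X \right)} = \frac{X}{2}$ ($d{\left(X \right)} = - \frac{\left(-1\right) X}{2} = \frac{X}{2}$)
$I{\left(R,m \right)} = -6 - R$ ($I{\left(R,m \right)} = \left(6 + R\right) \left(-1\right) = -6 - R$)
$I{\left(5,-6 \right)} + d{\left(5 \right)} V{\left(-3,C \right)} = \left(-6 - 5\right) + \frac{1}{2} \cdot 5 \left(- \frac{3}{-6}\right) = \left(-6 - 5\right) + \frac{5 \left(\left(-3\right) \left(- \frac{1}{6}\right)\right)}{2} = -11 + \frac{5}{2} \cdot \frac{1}{2} = -11 + \frac{5}{4} = - \frac{39}{4}$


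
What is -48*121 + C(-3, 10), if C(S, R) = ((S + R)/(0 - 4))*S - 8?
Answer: -23243/4 ≈ -5810.8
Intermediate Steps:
C(S, R) = -8 + S*(-R/4 - S/4) (C(S, R) = ((R + S)/(-4))*S - 8 = ((R + S)*(-¼))*S - 8 = (-R/4 - S/4)*S - 8 = S*(-R/4 - S/4) - 8 = -8 + S*(-R/4 - S/4))
-48*121 + C(-3, 10) = -48*121 + (-8 - ¼*(-3)² - ¼*10*(-3)) = -5808 + (-8 - ¼*9 + 15/2) = -5808 + (-8 - 9/4 + 15/2) = -5808 - 11/4 = -23243/4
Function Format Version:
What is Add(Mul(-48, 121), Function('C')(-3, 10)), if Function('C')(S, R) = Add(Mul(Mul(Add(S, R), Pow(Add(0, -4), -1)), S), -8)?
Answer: Rational(-23243, 4) ≈ -5810.8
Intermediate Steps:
Function('C')(S, R) = Add(-8, Mul(S, Add(Mul(Rational(-1, 4), R), Mul(Rational(-1, 4), S)))) (Function('C')(S, R) = Add(Mul(Mul(Add(R, S), Pow(-4, -1)), S), -8) = Add(Mul(Mul(Add(R, S), Rational(-1, 4)), S), -8) = Add(Mul(Add(Mul(Rational(-1, 4), R), Mul(Rational(-1, 4), S)), S), -8) = Add(Mul(S, Add(Mul(Rational(-1, 4), R), Mul(Rational(-1, 4), S))), -8) = Add(-8, Mul(S, Add(Mul(Rational(-1, 4), R), Mul(Rational(-1, 4), S)))))
Add(Mul(-48, 121), Function('C')(-3, 10)) = Add(Mul(-48, 121), Add(-8, Mul(Rational(-1, 4), Pow(-3, 2)), Mul(Rational(-1, 4), 10, -3))) = Add(-5808, Add(-8, Mul(Rational(-1, 4), 9), Rational(15, 2))) = Add(-5808, Add(-8, Rational(-9, 4), Rational(15, 2))) = Add(-5808, Rational(-11, 4)) = Rational(-23243, 4)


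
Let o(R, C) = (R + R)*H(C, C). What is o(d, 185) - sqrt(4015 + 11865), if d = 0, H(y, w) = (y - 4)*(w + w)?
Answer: -2*sqrt(3970) ≈ -126.02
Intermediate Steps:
H(y, w) = 2*w*(-4 + y) (H(y, w) = (-4 + y)*(2*w) = 2*w*(-4 + y))
o(R, C) = 4*C*R*(-4 + C) (o(R, C) = (R + R)*(2*C*(-4 + C)) = (2*R)*(2*C*(-4 + C)) = 4*C*R*(-4 + C))
o(d, 185) - sqrt(4015 + 11865) = 4*185*0*(-4 + 185) - sqrt(4015 + 11865) = 4*185*0*181 - sqrt(15880) = 0 - 2*sqrt(3970) = -2*sqrt(3970)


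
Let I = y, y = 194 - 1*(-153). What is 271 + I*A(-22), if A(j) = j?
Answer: -7363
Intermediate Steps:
y = 347 (y = 194 + 153 = 347)
I = 347
271 + I*A(-22) = 271 + 347*(-22) = 271 - 7634 = -7363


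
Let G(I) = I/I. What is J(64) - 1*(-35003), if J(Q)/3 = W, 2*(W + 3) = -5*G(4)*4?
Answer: 34964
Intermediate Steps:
G(I) = 1
W = -13 (W = -3 + (-5*1*4)/2 = -3 + (-5*4)/2 = -3 + (½)*(-20) = -3 - 10 = -13)
J(Q) = -39 (J(Q) = 3*(-13) = -39)
J(64) - 1*(-35003) = -39 - 1*(-35003) = -39 + 35003 = 34964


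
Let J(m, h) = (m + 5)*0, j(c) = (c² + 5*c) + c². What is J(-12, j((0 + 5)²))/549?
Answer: 0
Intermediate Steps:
j(c) = 2*c² + 5*c
J(m, h) = 0 (J(m, h) = (5 + m)*0 = 0)
J(-12, j((0 + 5)²))/549 = 0/549 = 0*(1/549) = 0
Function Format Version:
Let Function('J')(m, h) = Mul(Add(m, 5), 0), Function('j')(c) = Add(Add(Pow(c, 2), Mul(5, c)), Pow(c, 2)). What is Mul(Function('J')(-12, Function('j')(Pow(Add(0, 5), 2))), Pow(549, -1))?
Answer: 0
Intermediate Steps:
Function('j')(c) = Add(Mul(2, Pow(c, 2)), Mul(5, c))
Function('J')(m, h) = 0 (Function('J')(m, h) = Mul(Add(5, m), 0) = 0)
Mul(Function('J')(-12, Function('j')(Pow(Add(0, 5), 2))), Pow(549, -1)) = Mul(0, Pow(549, -1)) = Mul(0, Rational(1, 549)) = 0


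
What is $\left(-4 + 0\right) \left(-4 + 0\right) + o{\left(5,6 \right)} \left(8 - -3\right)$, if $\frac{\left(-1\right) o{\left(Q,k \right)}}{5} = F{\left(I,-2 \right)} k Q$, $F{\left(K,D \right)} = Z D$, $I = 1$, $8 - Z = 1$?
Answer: $23116$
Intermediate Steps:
$Z = 7$ ($Z = 8 - 1 = 7$)
$F{\left(K,D \right)} = 7 D$
$o{\left(Q,k \right)} = 70 Q k$ ($o{\left(Q,k \right)} = - 5 \cdot 7 \left(-2\right) k Q = - 5 - 14 k Q = - 5 \left(- 14 Q k\right) = 70 Q k$)
$\left(-4 + 0\right) \left(-4 + 0\right) + o{\left(5,6 \right)} \left(8 - -3\right) = \left(-4 + 0\right) \left(-4 + 0\right) + 70 \cdot 5 \cdot 6 \left(8 - -3\right) = \left(-4\right) \left(-4\right) + 2100 \left(8 + 3\right) = 16 + 2100 \cdot 11 = 16 + 23100 = 23116$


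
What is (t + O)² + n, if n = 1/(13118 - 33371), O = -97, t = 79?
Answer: 6561971/20253 ≈ 324.00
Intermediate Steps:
n = -1/20253 (n = 1/(-20253) = -1/20253 ≈ -4.9375e-5)
(t + O)² + n = (79 - 97)² - 1/20253 = (-18)² - 1/20253 = 324 - 1/20253 = 6561971/20253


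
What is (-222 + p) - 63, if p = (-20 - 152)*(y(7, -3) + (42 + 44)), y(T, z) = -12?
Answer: -13013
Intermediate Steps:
p = -12728 (p = (-20 - 152)*(-12 + (42 + 44)) = -172*(-12 + 86) = -172*74 = -12728)
(-222 + p) - 63 = (-222 - 12728) - 63 = -12950 - 63 = -13013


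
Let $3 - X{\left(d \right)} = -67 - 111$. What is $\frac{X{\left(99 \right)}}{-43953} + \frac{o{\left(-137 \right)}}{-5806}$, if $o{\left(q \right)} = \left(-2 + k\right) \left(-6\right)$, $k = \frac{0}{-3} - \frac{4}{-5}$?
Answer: $- \frac{3418369}{637977795} \approx -0.0053581$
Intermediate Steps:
$X{\left(d \right)} = 181$ ($X{\left(d \right)} = 3 - \left(-67 - 111\right) = 3 - -178 = 3 + 178 = 181$)
$k = \frac{4}{5}$ ($k = 0 \left(- \frac{1}{3}\right) - - \frac{4}{5} = 0 + \frac{4}{5} = \frac{4}{5} \approx 0.8$)
$o{\left(q \right)} = \frac{36}{5}$ ($o{\left(q \right)} = \left(-2 + \frac{4}{5}\right) \left(-6\right) = \left(- \frac{6}{5}\right) \left(-6\right) = \frac{36}{5}$)
$\frac{X{\left(99 \right)}}{-43953} + \frac{o{\left(-137 \right)}}{-5806} = \frac{181}{-43953} + \frac{36}{5 \left(-5806\right)} = 181 \left(- \frac{1}{43953}\right) + \frac{36}{5} \left(- \frac{1}{5806}\right) = - \frac{181}{43953} - \frac{18}{14515} = - \frac{3418369}{637977795}$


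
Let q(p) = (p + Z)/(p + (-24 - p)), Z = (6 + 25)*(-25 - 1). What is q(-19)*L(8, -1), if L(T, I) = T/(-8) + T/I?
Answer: -2475/8 ≈ -309.38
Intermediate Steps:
L(T, I) = -T/8 + T/I (L(T, I) = T*(-1/8) + T/I = -T/8 + T/I)
Z = -806 (Z = 31*(-26) = -806)
q(p) = 403/12 - p/24 (q(p) = (p - 806)/(p + (-24 - p)) = (-806 + p)/(-24) = (-806 + p)*(-1/24) = 403/12 - p/24)
q(-19)*L(8, -1) = (403/12 - 1/24*(-19))*(-1/8*8 + 8/(-1)) = (403/12 + 19/24)*(-1 + 8*(-1)) = 275*(-1 - 8)/8 = (275/8)*(-9) = -2475/8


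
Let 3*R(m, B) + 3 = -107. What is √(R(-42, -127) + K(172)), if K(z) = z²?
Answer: √265926/3 ≈ 171.89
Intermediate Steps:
R(m, B) = -110/3 (R(m, B) = -1 + (⅓)*(-107) = -1 - 107/3 = -110/3)
√(R(-42, -127) + K(172)) = √(-110/3 + 172²) = √(-110/3 + 29584) = √(88642/3) = √265926/3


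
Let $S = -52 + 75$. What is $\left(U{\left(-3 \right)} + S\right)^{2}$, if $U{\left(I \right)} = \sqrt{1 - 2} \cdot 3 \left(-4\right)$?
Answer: $385 - 552 i \approx 385.0 - 552.0 i$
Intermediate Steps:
$S = 23$
$U{\left(I \right)} = - 12 i$ ($U{\left(I \right)} = \sqrt{-1} \cdot 3 \left(-4\right) = i 3 \left(-4\right) = 3 i \left(-4\right) = - 12 i$)
$\left(U{\left(-3 \right)} + S\right)^{2} = \left(- 12 i + 23\right)^{2} = \left(23 - 12 i\right)^{2}$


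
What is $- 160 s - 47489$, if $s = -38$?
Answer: $-41409$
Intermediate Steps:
$- 160 s - 47489 = \left(-160\right) \left(-38\right) - 47489 = 6080 - 47489 = -41409$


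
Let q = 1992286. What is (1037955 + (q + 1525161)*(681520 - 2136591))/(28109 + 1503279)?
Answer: -2559067042891/765694 ≈ -3.3422e+6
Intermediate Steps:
(1037955 + (q + 1525161)*(681520 - 2136591))/(28109 + 1503279) = (1037955 + (1992286 + 1525161)*(681520 - 2136591))/(28109 + 1503279) = (1037955 + 3517447*(-1455071))/1531388 = (1037955 - 5118135123737)*(1/1531388) = -5118134085782*1/1531388 = -2559067042891/765694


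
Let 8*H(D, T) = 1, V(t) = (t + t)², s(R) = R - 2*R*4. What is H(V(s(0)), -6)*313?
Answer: 313/8 ≈ 39.125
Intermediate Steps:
s(R) = -7*R (s(R) = R - 8*R = -7*R)
V(t) = 4*t² (V(t) = (2*t)² = 4*t²)
H(D, T) = ⅛ (H(D, T) = (⅛)*1 = ⅛)
H(V(s(0)), -6)*313 = (⅛)*313 = 313/8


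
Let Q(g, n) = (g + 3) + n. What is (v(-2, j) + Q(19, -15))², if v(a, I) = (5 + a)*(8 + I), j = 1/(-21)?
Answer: 46656/49 ≈ 952.16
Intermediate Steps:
j = -1/21 ≈ -0.047619
Q(g, n) = 3 + g + n (Q(g, n) = (3 + g) + n = 3 + g + n)
(v(-2, j) + Q(19, -15))² = ((40 + 5*(-1/21) + 8*(-2) - 1/21*(-2)) + (3 + 19 - 15))² = ((40 - 5/21 - 16 + 2/21) + 7)² = (167/7 + 7)² = (216/7)² = 46656/49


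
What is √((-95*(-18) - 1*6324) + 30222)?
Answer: 2*√6402 ≈ 160.02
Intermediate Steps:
√((-95*(-18) - 1*6324) + 30222) = √((1710 - 6324) + 30222) = √(-4614 + 30222) = √25608 = 2*√6402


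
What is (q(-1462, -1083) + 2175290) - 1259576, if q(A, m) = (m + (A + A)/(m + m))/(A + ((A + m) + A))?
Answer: 5423708346305/5922927 ≈ 9.1571e+5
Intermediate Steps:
q(A, m) = (m + A/m)/(m + 3*A) (q(A, m) = (m + (2*A)/((2*m)))/(A + (m + 2*A)) = (m + (2*A)*(1/(2*m)))/(m + 3*A) = (m + A/m)/(m + 3*A))
(q(-1462, -1083) + 2175290) - 1259576 = ((-1462 + (-1083)²)/((-1083)*(-1083 + 3*(-1462))) + 2175290) - 1259576 = (-(-1462 + 1172889)/(1083*(-1083 - 4386)) + 2175290) - 1259576 = (-1/1083*1171427/(-5469) + 2175290) - 1259576 = (-1/1083*(-1/5469)*1171427 + 2175290) - 1259576 = (1171427/5922927 + 2175290) - 1259576 = 12884085045257/5922927 - 1259576 = 5423708346305/5922927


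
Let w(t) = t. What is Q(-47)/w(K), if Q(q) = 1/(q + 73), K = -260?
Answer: -1/6760 ≈ -0.00014793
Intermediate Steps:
Q(q) = 1/(73 + q)
Q(-47)/w(K) = 1/((73 - 47)*(-260)) = -1/260/26 = (1/26)*(-1/260) = -1/6760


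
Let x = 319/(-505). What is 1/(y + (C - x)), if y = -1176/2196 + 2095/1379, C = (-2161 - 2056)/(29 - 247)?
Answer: 27781982130/582294164209 ≈ 0.047711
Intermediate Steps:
C = 4217/218 (C = -4217/(-218) = -4217*(-1/218) = 4217/218 ≈ 19.344)
y = 248243/252357 (y = -1176*1/2196 + 2095*(1/1379) = -98/183 + 2095/1379 = 248243/252357 ≈ 0.98370)
x = -319/505 (x = 319*(-1/505) = -319/505 ≈ -0.63168)
1/(y + (C - x)) = 1/(248243/252357 + (4217/218 - 1*(-319/505))) = 1/(248243/252357 + (4217/218 + 319/505)) = 1/(248243/252357 + 2199127/110090) = 1/(582294164209/27781982130) = 27781982130/582294164209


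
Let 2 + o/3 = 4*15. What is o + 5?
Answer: 179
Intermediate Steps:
o = 174 (o = -6 + 3*(4*15) = -6 + 3*60 = -6 + 180 = 174)
o + 5 = 174 + 5 = 179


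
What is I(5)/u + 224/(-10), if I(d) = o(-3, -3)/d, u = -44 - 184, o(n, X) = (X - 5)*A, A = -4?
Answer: -6392/285 ≈ -22.428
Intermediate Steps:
o(n, X) = 20 - 4*X (o(n, X) = (X - 5)*(-4) = (-5 + X)*(-4) = 20 - 4*X)
u = -228
I(d) = 32/d (I(d) = (20 - 4*(-3))/d = (20 + 12)/d = 32/d)
I(5)/u + 224/(-10) = (32/5)/(-228) + 224/(-10) = (32*(⅕))*(-1/228) + 224*(-⅒) = (32/5)*(-1/228) - 112/5 = -8/285 - 112/5 = -6392/285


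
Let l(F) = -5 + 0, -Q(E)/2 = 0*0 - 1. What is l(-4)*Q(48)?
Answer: -10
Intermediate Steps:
Q(E) = 2 (Q(E) = -2*(0*0 - 1) = -2*(0 - 1) = -2*(-1) = 2)
l(F) = -5
l(-4)*Q(48) = -5*2 = -10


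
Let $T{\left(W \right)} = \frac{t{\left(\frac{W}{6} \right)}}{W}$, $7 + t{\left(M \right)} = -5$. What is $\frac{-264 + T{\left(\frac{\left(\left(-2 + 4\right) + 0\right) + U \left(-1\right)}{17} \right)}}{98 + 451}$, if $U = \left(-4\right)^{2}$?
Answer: $- \frac{194}{427} \approx -0.45433$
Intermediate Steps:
$t{\left(M \right)} = -12$ ($t{\left(M \right)} = -7 - 5 = -12$)
$U = 16$
$T{\left(W \right)} = - \frac{12}{W}$
$\frac{-264 + T{\left(\frac{\left(\left(-2 + 4\right) + 0\right) + U \left(-1\right)}{17} \right)}}{98 + 451} = \frac{-264 - \frac{12}{\left(\left(\left(-2 + 4\right) + 0\right) + 16 \left(-1\right)\right) \frac{1}{17}}}{98 + 451} = \frac{-264 - \frac{12}{\left(\left(2 + 0\right) - 16\right) \frac{1}{17}}}{549} = \left(-264 - \frac{12}{\left(2 - 16\right) \frac{1}{17}}\right) \frac{1}{549} = \left(-264 - \frac{12}{\left(-14\right) \frac{1}{17}}\right) \frac{1}{549} = \left(-264 - \frac{12}{- \frac{14}{17}}\right) \frac{1}{549} = \left(-264 - - \frac{102}{7}\right) \frac{1}{549} = \left(-264 + \frac{102}{7}\right) \frac{1}{549} = \left(- \frac{1746}{7}\right) \frac{1}{549} = - \frac{194}{427}$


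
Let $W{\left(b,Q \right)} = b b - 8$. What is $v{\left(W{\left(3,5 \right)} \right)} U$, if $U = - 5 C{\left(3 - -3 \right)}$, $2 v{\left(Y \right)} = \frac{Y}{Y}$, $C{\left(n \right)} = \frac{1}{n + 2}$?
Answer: $- \frac{5}{16} \approx -0.3125$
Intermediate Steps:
$W{\left(b,Q \right)} = -8 + b^{2}$ ($W{\left(b,Q \right)} = b^{2} - 8 = -8 + b^{2}$)
$C{\left(n \right)} = \frac{1}{2 + n}$
$v{\left(Y \right)} = \frac{1}{2}$ ($v{\left(Y \right)} = \frac{Y \frac{1}{Y}}{2} = \frac{1}{2} \cdot 1 = \frac{1}{2}$)
$U = - \frac{5}{8}$ ($U = - \frac{5}{2 + \left(3 - -3\right)} = - \frac{5}{2 + \left(3 + 3\right)} = - \frac{5}{2 + 6} = - \frac{5}{8} \approx -0.625$)
$v{\left(W{\left(3,5 \right)} \right)} U = \frac{1}{2} \left(- \frac{5}{8}\right) = - \frac{5}{16}$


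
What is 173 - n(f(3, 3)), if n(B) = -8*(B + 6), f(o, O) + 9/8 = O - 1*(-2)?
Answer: 252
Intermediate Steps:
f(o, O) = 7/8 + O (f(o, O) = -9/8 + (O - 1*(-2)) = -9/8 + (O + 2) = -9/8 + (2 + O) = 7/8 + O)
n(B) = -48 - 8*B (n(B) = -8*(6 + B) = -48 - 8*B)
173 - n(f(3, 3)) = 173 - (-48 - 8*(7/8 + 3)) = 173 - (-48 - 8*31/8) = 173 - (-48 - 31) = 173 - 1*(-79) = 173 + 79 = 252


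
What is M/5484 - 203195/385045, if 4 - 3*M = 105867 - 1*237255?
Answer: 2362443425/316738017 ≈ 7.4587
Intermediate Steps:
M = 131392/3 (M = 4/3 - (105867 - 1*237255)/3 = 4/3 - (105867 - 237255)/3 = 4/3 - ⅓*(-131388) = 4/3 + 43796 = 131392/3 ≈ 43797.)
M/5484 - 203195/385045 = (131392/3)/5484 - 203195/385045 = (131392/3)*(1/5484) - 203195*1/385045 = 32848/4113 - 40639/77009 = 2362443425/316738017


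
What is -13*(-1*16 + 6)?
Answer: 130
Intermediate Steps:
-13*(-1*16 + 6) = -13*(-16 + 6) = -13*(-10) = 130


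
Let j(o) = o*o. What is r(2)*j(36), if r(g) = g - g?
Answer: 0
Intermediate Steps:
j(o) = o²
r(g) = 0
r(2)*j(36) = 0*36² = 0*1296 = 0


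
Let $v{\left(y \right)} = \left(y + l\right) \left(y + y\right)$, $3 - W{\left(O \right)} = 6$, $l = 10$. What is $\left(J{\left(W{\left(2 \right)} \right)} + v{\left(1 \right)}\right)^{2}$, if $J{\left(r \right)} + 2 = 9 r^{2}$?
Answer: $10201$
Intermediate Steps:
$W{\left(O \right)} = -3$ ($W{\left(O \right)} = 3 - 6 = -3$)
$J{\left(r \right)} = -2 + 9 r^{2}$
$v{\left(y \right)} = 2 y \left(10 + y\right)$ ($v{\left(y \right)} = \left(y + 10\right) \left(y + y\right) = \left(10 + y\right) 2 y = 2 y \left(10 + y\right)$)
$\left(J{\left(W{\left(2 \right)} \right)} + v{\left(1 \right)}\right)^{2} = \left(\left(-2 + 9 \left(-3\right)^{2}\right) + 2 \cdot 1 \left(10 + 1\right)\right)^{2} = \left(\left(-2 + 9 \cdot 9\right) + 2 \cdot 1 \cdot 11\right)^{2} = \left(\left(-2 + 81\right) + 22\right)^{2} = \left(79 + 22\right)^{2} = 101^{2} = 10201$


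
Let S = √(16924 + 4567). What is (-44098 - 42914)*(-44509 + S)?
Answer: 3872817108 - 87012*√21491 ≈ 3.8601e+9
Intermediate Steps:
S = √21491 ≈ 146.60
(-44098 - 42914)*(-44509 + S) = (-44098 - 42914)*(-44509 + √21491) = -87012*(-44509 + √21491) = 3872817108 - 87012*√21491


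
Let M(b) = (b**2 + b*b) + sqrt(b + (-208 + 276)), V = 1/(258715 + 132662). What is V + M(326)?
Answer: 83187964105/391377 + sqrt(394) ≈ 2.1257e+5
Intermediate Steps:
V = 1/391377 ≈ 2.5551e-6
M(b) = sqrt(68 + b) + 2*b**2 (M(b) = (b**2 + b**2) + sqrt(b + 68) = 2*b**2 + sqrt(68 + b) = sqrt(68 + b) + 2*b**2)
V + M(326) = 1/391377 + (sqrt(68 + 326) + 2*326**2) = 1/391377 + (sqrt(394) + 2*106276) = 1/391377 + (sqrt(394) + 212552) = 1/391377 + (212552 + sqrt(394)) = 83187964105/391377 + sqrt(394)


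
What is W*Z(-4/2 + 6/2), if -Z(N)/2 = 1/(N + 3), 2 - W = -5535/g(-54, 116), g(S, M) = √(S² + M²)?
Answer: -1 - 5535*√4093/16372 ≈ -22.629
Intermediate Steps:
g(S, M) = √(M² + S²)
W = 2 + 5535*√4093/8186 (W = 2 - (-5535)/(√(116² + (-54)²)) = 2 - (-5535)/(√(13456 + 2916)) = 2 - (-5535)/(√16372) = 2 - (-5535)/(2*√4093) = 2 - (-5535)*√4093/8186 = 2 + 5535*√4093/8186 ≈ 45.258)
Z(N) = -2/(3 + N) (Z(N) = -2/(N + 3) = -2/(3 + N))
W*Z(-4/2 + 6/2) = (2 + 5535*√4093/8186)*(-2/(3 + (-4/2 + 6/2))) = (2 + 5535*√4093/8186)*(-2/(3 + (-4*½ + 6*(½)))) = (2 + 5535*√4093/8186)*(-2/(3 + (-2 + 3))) = (2 + 5535*√4093/8186)*(-2/(3 + 1)) = (2 + 5535*√4093/8186)*(-2/4) = (2 + 5535*√4093/8186)*(-2*¼) = (2 + 5535*√4093/8186)*(-½) = -1 - 5535*√4093/16372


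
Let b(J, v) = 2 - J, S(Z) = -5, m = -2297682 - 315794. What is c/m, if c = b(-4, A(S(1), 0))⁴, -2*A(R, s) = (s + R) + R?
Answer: -324/653369 ≈ -0.00049589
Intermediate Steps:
m = -2613476
A(R, s) = -R - s/2 (A(R, s) = -((s + R) + R)/2 = -((R + s) + R)/2 = -(s + 2*R)/2 = -R - s/2)
c = 1296 (c = (2 - 1*(-4))⁴ = (2 + 4)⁴ = 6⁴ = 1296)
c/m = 1296/(-2613476) = 1296*(-1/2613476) = -324/653369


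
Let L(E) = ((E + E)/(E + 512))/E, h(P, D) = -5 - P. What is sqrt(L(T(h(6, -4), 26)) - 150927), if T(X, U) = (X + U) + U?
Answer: I*sqrt(46154833837)/553 ≈ 388.49*I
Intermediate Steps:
T(X, U) = X + 2*U (T(X, U) = (U + X) + U = X + 2*U)
L(E) = 2/(512 + E) (L(E) = ((2*E)/(512 + E))/E = (2*E/(512 + E))/E = 2/(512 + E))
sqrt(L(T(h(6, -4), 26)) - 150927) = sqrt(2/(512 + ((-5 - 1*6) + 2*26)) - 150927) = sqrt(2/(512 + ((-5 - 6) + 52)) - 150927) = sqrt(2/(512 + (-11 + 52)) - 150927) = sqrt(2/(512 + 41) - 150927) = sqrt(2/553 - 150927) = sqrt(-83462629/553) = I*sqrt(46154833837)/553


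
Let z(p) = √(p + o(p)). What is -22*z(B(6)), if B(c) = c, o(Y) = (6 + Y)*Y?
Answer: -22*√78 ≈ -194.30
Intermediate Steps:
o(Y) = Y*(6 + Y)
z(p) = √(p + p*(6 + p))
-22*z(B(6)) = -22*√6*√(7 + 6) = -22*√78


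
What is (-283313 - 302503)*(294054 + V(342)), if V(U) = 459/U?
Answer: -3272984161524/19 ≈ -1.7226e+11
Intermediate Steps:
(-283313 - 302503)*(294054 + V(342)) = (-283313 - 302503)*(294054 + 459/342) = -585816*(294054 + 459*(1/342)) = -585816*(294054 + 51/38) = -585816*11174103/38 = -3272984161524/19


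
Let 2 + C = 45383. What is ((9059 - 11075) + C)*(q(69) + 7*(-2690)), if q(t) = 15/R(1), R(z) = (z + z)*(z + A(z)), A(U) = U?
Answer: -3265601325/4 ≈ -8.1640e+8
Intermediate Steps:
C = 45381 (C = -2 + 45383 = 45381)
R(z) = 4*z**2 (R(z) = (z + z)*(z + z) = (2*z)*(2*z) = 4*z**2)
q(t) = 15/4 (q(t) = 15/((4*1**2)) = 15/((4*1)) = 15/4)
((9059 - 11075) + C)*(q(69) + 7*(-2690)) = ((9059 - 11075) + 45381)*(15/4 + 7*(-2690)) = (-2016 + 45381)*(15/4 - 18830) = 43365*(-75305/4) = -3265601325/4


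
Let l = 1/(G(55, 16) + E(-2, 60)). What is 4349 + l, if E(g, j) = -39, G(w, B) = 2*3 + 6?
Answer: 117422/27 ≈ 4349.0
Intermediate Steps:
G(w, B) = 12 (G(w, B) = 6 + 6 = 12)
l = -1/27 (l = 1/(12 - 39) = 1/(-27) = -1/27 ≈ -0.037037)
4349 + l = 4349 - 1/27 = 117422/27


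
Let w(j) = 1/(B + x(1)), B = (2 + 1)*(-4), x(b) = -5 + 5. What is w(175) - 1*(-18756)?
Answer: 225071/12 ≈ 18756.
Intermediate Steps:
x(b) = 0
B = -12 (B = 3*(-4) = -12)
w(j) = -1/12 (w(j) = 1/(-12 + 0) = 1/(-12) = -1/12)
w(175) - 1*(-18756) = -1/12 - 1*(-18756) = -1/12 + 18756 = 225071/12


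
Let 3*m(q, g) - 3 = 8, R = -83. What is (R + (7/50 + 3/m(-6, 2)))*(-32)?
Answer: 721968/275 ≈ 2625.3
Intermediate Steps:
m(q, g) = 11/3 (m(q, g) = 1 + (⅓)*8 = 1 + 8/3 = 11/3)
(R + (7/50 + 3/m(-6, 2)))*(-32) = (-83 + (7/50 + 3/(11/3)))*(-32) = (-83 + (7*(1/50) + 3*(3/11)))*(-32) = (-83 + (7/50 + 9/11))*(-32) = (-83 + 527/550)*(-32) = -45123/550*(-32) = 721968/275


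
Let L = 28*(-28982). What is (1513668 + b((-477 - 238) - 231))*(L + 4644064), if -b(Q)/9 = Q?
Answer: 5833866023376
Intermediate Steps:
L = -811496
b(Q) = -9*Q
(1513668 + b((-477 - 238) - 231))*(L + 4644064) = (1513668 - 9*((-477 - 238) - 231))*(-811496 + 4644064) = (1513668 - 9*(-715 - 231))*3832568 = (1513668 - 9*(-946))*3832568 = (1513668 + 8514)*3832568 = 1522182*3832568 = 5833866023376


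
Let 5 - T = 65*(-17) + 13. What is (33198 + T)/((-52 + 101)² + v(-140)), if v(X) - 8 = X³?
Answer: -34295/2741591 ≈ -0.012509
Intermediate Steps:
v(X) = 8 + X³
T = 1097 (T = 5 - (65*(-17) + 13) = 5 - (-1105 + 13) = 5 - 1*(-1092) = 5 + 1092 = 1097)
(33198 + T)/((-52 + 101)² + v(-140)) = (33198 + 1097)/((-52 + 101)² + (8 + (-140)³)) = 34295/(49² + (8 - 2744000)) = 34295/(2401 - 2743992) = 34295/(-2741591) = 34295*(-1/2741591) = -34295/2741591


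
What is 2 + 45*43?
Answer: 1937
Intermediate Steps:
2 + 45*43 = 2 + 1935 = 1937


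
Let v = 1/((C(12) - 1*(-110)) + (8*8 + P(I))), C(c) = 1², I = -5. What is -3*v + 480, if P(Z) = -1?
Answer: 27839/58 ≈ 479.98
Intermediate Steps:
C(c) = 1
v = 1/174 (v = 1/((1 - 1*(-110)) + (8*8 - 1)) = 1/((1 + 110) + (64 - 1)) = 1/(111 + 63) = 1/174 ≈ 0.0057471)
-3*v + 480 = -3*1/174 + 480 = -1/58 + 480 = 27839/58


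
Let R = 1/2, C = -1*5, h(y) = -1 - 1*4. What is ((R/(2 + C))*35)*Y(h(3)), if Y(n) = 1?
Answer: -35/6 ≈ -5.8333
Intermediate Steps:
h(y) = -5 (h(y) = -1 - 4 = -5)
C = -5
R = 1/2 ≈ 0.50000
((R/(2 + C))*35)*Y(h(3)) = (((1/2)/(2 - 5))*35)*1 = (((1/2)/(-3))*35)*1 = (-1/3*1/2*35)*1 = -1/6*35*1 = -35/6*1 = -35/6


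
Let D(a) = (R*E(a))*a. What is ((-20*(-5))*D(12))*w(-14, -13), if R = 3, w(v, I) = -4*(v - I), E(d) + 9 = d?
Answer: 43200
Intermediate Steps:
E(d) = -9 + d
w(v, I) = -4*v + 4*I
D(a) = a*(-27 + 3*a) (D(a) = (3*(-9 + a))*a = (-27 + 3*a)*a = a*(-27 + 3*a))
((-20*(-5))*D(12))*w(-14, -13) = ((-20*(-5))*(3*12*(-9 + 12)))*(-4*(-14) + 4*(-13)) = (100*(3*12*3))*(56 - 52) = (100*108)*4 = 10800*4 = 43200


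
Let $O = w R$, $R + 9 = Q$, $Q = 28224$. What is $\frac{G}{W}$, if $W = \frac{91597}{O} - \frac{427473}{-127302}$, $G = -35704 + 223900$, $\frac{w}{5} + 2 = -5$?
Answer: $\frac{102419283745800}{1776968801} \approx 57637.0$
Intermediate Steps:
$w = -35$ ($w = -10 + 5 \left(-5\right) = -10 - 25 = -35$)
$R = 28215$ ($R = -9 + 28224 = 28215$)
$O = -987525$ ($O = \left(-35\right) 28215 = -987525$)
$G = 188196$
$W = \frac{1776968801}{544216050}$ ($W = \frac{91597}{-987525} - \frac{427473}{-127302} = 91597 \left(- \frac{1}{987525}\right) - - \frac{142491}{42434} = - \frac{8327}{89775} + \frac{142491}{42434} = \frac{1776968801}{544216050} \approx 3.2652$)
$\frac{G}{W} = \frac{188196}{\frac{1776968801}{544216050}} = 188196 \cdot \frac{544216050}{1776968801} = \frac{102419283745800}{1776968801}$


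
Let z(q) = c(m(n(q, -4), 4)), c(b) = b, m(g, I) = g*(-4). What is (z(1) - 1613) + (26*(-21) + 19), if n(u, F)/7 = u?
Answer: -2168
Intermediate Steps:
n(u, F) = 7*u
m(g, I) = -4*g
z(q) = -28*q
(z(1) - 1613) + (26*(-21) + 19) = (-28*1 - 1613) + (26*(-21) + 19) = (-28 - 1613) + (-546 + 19) = -1641 - 527 = -2168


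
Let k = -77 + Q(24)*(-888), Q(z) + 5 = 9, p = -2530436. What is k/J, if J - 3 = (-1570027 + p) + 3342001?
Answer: 3629/758459 ≈ 0.0047847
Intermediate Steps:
Q(z) = 4 (Q(z) = -5 + 9 = 4)
J = -758459 (J = 3 + ((-1570027 - 2530436) + 3342001) = 3 + (-4100463 + 3342001) = 3 - 758462 = -758459)
k = -3629 (k = -77 + 4*(-888) = -77 - 3552 = -3629)
k/J = -3629/(-758459) = -3629*(-1/758459) = 3629/758459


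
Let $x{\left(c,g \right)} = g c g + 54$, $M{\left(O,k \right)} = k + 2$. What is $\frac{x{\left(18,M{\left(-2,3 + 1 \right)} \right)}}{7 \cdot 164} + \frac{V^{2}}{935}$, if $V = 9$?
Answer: $\frac{374679}{536690} \approx 0.69813$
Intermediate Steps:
$M{\left(O,k \right)} = 2 + k$
$x{\left(c,g \right)} = 54 + c g^{2}$ ($x{\left(c,g \right)} = c g g + 54 = c g^{2} + 54 = 54 + c g^{2}$)
$\frac{x{\left(18,M{\left(-2,3 + 1 \right)} \right)}}{7 \cdot 164} + \frac{V^{2}}{935} = \frac{54 + 18 \left(2 + \left(3 + 1\right)\right)^{2}}{7 \cdot 164} + \frac{9^{2}}{935} = \frac{54 + 18 \left(2 + 4\right)^{2}}{1148} + 81 \cdot \frac{1}{935} = \left(54 + 18 \cdot 6^{2}\right) \frac{1}{1148} + \frac{81}{935} = \left(54 + 18 \cdot 36\right) \frac{1}{1148} + \frac{81}{935} = \left(54 + 648\right) \frac{1}{1148} + \frac{81}{935} = 702 \cdot \frac{1}{1148} + \frac{81}{935} = \frac{351}{574} + \frac{81}{935} = \frac{374679}{536690}$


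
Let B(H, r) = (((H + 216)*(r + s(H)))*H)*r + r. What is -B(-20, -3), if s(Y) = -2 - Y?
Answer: -176397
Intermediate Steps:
B(H, r) = r + H*r*(216 + H)*(-2 + r - H) (B(H, r) = (((H + 216)*(r + (-2 - H)))*H)*r + r = (((216 + H)*(-2 + r - H))*H)*r + r = (H*(216 + H)*(-2 + r - H))*r + r = H*r*(216 + H)*(-2 + r - H) + r = r + H*r*(216 + H)*(-2 + r - H))
-B(-20, -3) = -(-3)*(1 - 1*(-20)**3 - 432*(-20) - 218*(-20)**2 - 3*(-20)**2 + 216*(-20)*(-3)) = -(-3)*(1 - 1*(-8000) + 8640 - 218*400 - 3*400 + 12960) = -(-3)*(1 + 8000 + 8640 - 87200 - 1200 + 12960) = -(-3)*(-58799) = -1*176397 = -176397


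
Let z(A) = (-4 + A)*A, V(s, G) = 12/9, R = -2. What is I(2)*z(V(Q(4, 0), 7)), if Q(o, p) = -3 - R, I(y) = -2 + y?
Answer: 0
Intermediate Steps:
Q(o, p) = -1 (Q(o, p) = -3 - 1*(-2) = -3 + 2 = -1)
V(s, G) = 4/3 (V(s, G) = 12*(1/9) = 4/3)
z(A) = A*(-4 + A)
I(2)*z(V(Q(4, 0), 7)) = (-2 + 2)*(4*(-4 + 4/3)/3) = 0*((4/3)*(-8/3)) = 0*(-32/9) = 0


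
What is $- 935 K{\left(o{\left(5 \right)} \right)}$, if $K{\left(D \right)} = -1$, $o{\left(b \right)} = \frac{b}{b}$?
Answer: $935$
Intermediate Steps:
$o{\left(b \right)} = 1$
$- 935 K{\left(o{\left(5 \right)} \right)} = \left(-935\right) \left(-1\right) = 935$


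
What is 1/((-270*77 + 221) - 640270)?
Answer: -1/660839 ≈ -1.5132e-6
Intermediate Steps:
1/((-270*77 + 221) - 640270) = 1/((-20790 + 221) - 640270) = 1/(-20569 - 640270) = 1/(-660839) = -1/660839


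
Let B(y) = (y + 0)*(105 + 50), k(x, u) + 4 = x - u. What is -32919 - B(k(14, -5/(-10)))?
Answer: -68783/2 ≈ -34392.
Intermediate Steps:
k(x, u) = -4 + x - u (k(x, u) = -4 + (x - u) = -4 + x - u)
B(y) = 155*y (B(y) = y*155 = 155*y)
-32919 - B(k(14, -5/(-10))) = -32919 - 155*(-4 + 14 - (-5)/(-10)) = -32919 - 155*(-4 + 14 - (-5)*(-1)/10) = -32919 - 155*(-4 + 14 - 1*1/2) = -32919 - 155*(-4 + 14 - 1/2) = -32919 - 155*19/2 = -32919 - 1*2945/2 = -32919 - 2945/2 = -68783/2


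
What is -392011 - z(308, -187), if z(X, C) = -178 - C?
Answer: -392020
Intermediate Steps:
-392011 - z(308, -187) = -392011 - (-178 - 1*(-187)) = -392011 - (-178 + 187) = -392011 - 1*9 = -392011 - 9 = -392020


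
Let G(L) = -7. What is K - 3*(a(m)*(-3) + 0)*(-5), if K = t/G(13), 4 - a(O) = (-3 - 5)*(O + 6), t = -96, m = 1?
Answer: -18804/7 ≈ -2686.3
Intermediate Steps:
a(O) = 52 + 8*O (a(O) = 4 - (-3 - 5)*(O + 6) = 4 - (-8)*(6 + O) = 4 - (-48 - 8*O) = 4 + (48 + 8*O) = 52 + 8*O)
K = 96/7 (K = -96/(-7) = -96*(-1/7) = 96/7 ≈ 13.714)
K - 3*(a(m)*(-3) + 0)*(-5) = 96/7 - 3*((52 + 8*1)*(-3) + 0)*(-5) = 96/7 - 3*((52 + 8)*(-3) + 0)*(-5) = 96/7 - 3*(60*(-3) + 0)*(-5) = 96/7 - 3*(-180 + 0)*(-5) = 96/7 - (-540)*(-5) = 96/7 - 3*900 = 96/7 - 2700 = -18804/7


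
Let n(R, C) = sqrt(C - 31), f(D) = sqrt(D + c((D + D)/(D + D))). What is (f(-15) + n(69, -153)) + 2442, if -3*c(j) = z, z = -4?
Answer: 2442 + 2*I*sqrt(46) + I*sqrt(123)/3 ≈ 2442.0 + 17.262*I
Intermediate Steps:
c(j) = 4/3 (c(j) = -1/3*(-4) = 4/3)
f(D) = sqrt(4/3 + D) (f(D) = sqrt(D + 4/3) = sqrt(4/3 + D))
n(R, C) = sqrt(-31 + C)
(f(-15) + n(69, -153)) + 2442 = (sqrt(12 + 9*(-15))/3 + sqrt(-31 - 153)) + 2442 = (sqrt(12 - 135)/3 + sqrt(-184)) + 2442 = (sqrt(-123)/3 + 2*I*sqrt(46)) + 2442 = ((I*sqrt(123))/3 + 2*I*sqrt(46)) + 2442 = (I*sqrt(123)/3 + 2*I*sqrt(46)) + 2442 = (2*I*sqrt(46) + I*sqrt(123)/3) + 2442 = 2442 + 2*I*sqrt(46) + I*sqrt(123)/3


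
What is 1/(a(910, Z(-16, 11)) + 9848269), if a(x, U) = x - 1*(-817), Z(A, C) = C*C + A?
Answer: 1/9849996 ≈ 1.0152e-7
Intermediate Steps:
Z(A, C) = A + C² (Z(A, C) = C² + A = A + C²)
a(x, U) = 817 + x (a(x, U) = x + 817 = 817 + x)
1/(a(910, Z(-16, 11)) + 9848269) = 1/((817 + 910) + 9848269) = 1/(1727 + 9848269) = 1/9849996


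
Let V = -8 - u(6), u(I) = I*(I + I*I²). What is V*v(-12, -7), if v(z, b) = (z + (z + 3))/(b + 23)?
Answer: 7035/4 ≈ 1758.8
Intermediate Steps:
v(z, b) = (3 + 2*z)/(23 + b) (v(z, b) = (z + (3 + z))/(23 + b) = (3 + 2*z)/(23 + b))
u(I) = I*(I + I³)
V = -1340 (V = -8 - (6² + 6⁴) = -8 - (36 + 1296) = -8 - 1*1332 = -8 - 1332 = -1340)
V*v(-12, -7) = -1340*(3 + 2*(-12))/(23 - 7) = -1340*(3 - 24)/16 = -335*(-21)/4 = -1340*(-21/16) = 7035/4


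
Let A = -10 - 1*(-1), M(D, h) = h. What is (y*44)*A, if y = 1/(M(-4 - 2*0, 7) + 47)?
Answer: -22/3 ≈ -7.3333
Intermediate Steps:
A = -9 (A = -10 + 1 = -9)
y = 1/54 (y = 1/(7 + 47) = 1/54 ≈ 0.018519)
(y*44)*A = ((1/54)*44)*(-9) = (22/27)*(-9) = -22/3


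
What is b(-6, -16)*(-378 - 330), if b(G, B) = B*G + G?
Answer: -63720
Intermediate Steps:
b(G, B) = G + B*G
b(-6, -16)*(-378 - 330) = (-6*(1 - 16))*(-378 - 330) = -6*(-15)*(-708) = 90*(-708) = -63720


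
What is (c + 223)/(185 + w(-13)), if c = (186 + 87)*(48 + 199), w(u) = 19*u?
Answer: -33827/31 ≈ -1091.2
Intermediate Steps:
c = 67431 (c = 273*247 = 67431)
(c + 223)/(185 + w(-13)) = (67431 + 223)/(185 + 19*(-13)) = 67654/(185 - 247) = 67654/(-62) = 67654*(-1/62) = -33827/31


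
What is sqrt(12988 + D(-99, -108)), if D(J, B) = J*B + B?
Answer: 2*sqrt(5893) ≈ 153.53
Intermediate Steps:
D(J, B) = B + B*J (D(J, B) = B*J + B = B + B*J)
sqrt(12988 + D(-99, -108)) = sqrt(12988 - 108*(1 - 99)) = sqrt(12988 - 108*(-98)) = sqrt(12988 + 10584) = sqrt(23572) = 2*sqrt(5893)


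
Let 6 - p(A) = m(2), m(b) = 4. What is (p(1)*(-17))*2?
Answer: -68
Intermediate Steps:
p(A) = 2 (p(A) = 6 - 1*4 = 6 - 4 = 2)
(p(1)*(-17))*2 = (2*(-17))*2 = -34*2 = -68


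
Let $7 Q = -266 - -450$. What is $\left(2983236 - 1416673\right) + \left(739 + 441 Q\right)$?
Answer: $1578894$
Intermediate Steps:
$Q = \frac{184}{7}$ ($Q = \frac{-266 - -450}{7} = \frac{-266 + 450}{7} = \frac{1}{7} \cdot 184 = \frac{184}{7} \approx 26.286$)
$\left(2983236 - 1416673\right) + \left(739 + 441 Q\right) = \left(2983236 - 1416673\right) + \left(739 + 441 \cdot \frac{184}{7}\right) = 1566563 + \left(739 + 11592\right) = 1566563 + 12331 = 1578894$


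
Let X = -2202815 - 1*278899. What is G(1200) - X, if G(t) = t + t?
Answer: 2484114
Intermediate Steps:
G(t) = 2*t
X = -2481714 (X = -2202815 - 278899 = -2481714)
G(1200) - X = 2*1200 - 1*(-2481714) = 2400 + 2481714 = 2484114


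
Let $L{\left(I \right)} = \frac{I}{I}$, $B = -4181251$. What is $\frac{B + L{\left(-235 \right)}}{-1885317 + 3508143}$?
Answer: $- \frac{696875}{270471} \approx -2.5765$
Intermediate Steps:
$L{\left(I \right)} = 1$
$\frac{B + L{\left(-235 \right)}}{-1885317 + 3508143} = \frac{-4181251 + 1}{-1885317 + 3508143} = - \frac{4181250}{1622826} = \left(-4181250\right) \frac{1}{1622826} = - \frac{696875}{270471}$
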